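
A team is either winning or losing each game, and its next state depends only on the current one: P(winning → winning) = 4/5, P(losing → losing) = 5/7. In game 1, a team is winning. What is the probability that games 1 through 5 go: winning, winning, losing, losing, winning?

8/245

Game 1 is given. For each transition, use the conditional probability from the current state:
P(winning | winning) = 4/5; P(losing | winning) = 1/5; P(losing | losing) = 5/7; P(winning | losing) = 2/7.
P = 4/5 × 1/5 × 5/7 × 2/7 = 40/1225 = 8/245.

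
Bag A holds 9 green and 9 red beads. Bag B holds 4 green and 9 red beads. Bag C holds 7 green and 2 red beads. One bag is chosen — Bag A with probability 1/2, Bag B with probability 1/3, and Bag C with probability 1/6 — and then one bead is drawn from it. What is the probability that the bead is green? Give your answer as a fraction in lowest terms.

677/1404

From Bag A: P(green) = 9/18.
From Bag B: P(green) = 4/13.
From Bag C: P(green) = 7/9.
Total probability = (1/2)(9/18) + (1/3)(4/13) + (1/6)(7/9) = 677/1404.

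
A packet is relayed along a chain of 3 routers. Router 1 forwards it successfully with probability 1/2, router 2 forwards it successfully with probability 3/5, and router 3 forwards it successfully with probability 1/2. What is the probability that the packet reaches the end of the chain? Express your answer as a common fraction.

Each stage is reached only if all earlier stages succeed, so
P = 1/2 × 3/5 × 1/2 = 3/20.

3/20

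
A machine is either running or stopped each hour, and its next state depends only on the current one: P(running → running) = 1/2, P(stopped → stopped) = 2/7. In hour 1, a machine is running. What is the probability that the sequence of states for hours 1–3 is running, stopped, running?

Hour 1 is given. For each transition, use the conditional probability from the current state:
P(stopped | running) = 1/2; P(running | stopped) = 5/7.
P = 1/2 × 5/7 = 5/14.

5/14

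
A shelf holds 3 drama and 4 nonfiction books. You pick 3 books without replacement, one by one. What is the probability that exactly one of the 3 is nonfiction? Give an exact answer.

12/35

One ordering (nonfiction drawn first) has probability 4/7 × 3/6 × 2/5 = 24/210 = 4/35.
There are C(3,1) = 3 such orderings, each equally likely, so P = 3 × 4/35 = 12/35.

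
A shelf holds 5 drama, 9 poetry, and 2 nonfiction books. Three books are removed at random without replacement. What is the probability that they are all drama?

P = 5/16 × 4/15 × 3/14 = 60/3360 = 1/56.

1/56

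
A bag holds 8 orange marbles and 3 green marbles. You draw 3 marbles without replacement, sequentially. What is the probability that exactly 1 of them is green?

One ordering (green drawn first) has probability 3/11 × 8/10 × 7/9 = 168/990 = 28/165.
There are C(3,1) = 3 such orderings, each equally likely, so P = 3 × 28/165 = 28/55.

28/55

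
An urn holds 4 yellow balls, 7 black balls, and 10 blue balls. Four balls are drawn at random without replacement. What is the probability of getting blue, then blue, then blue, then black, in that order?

2/57

Each draw changes the counts, so multiply the conditional probabilities along the sequence:
P = 10/21 × 9/20 × 8/19 × 7/18 = 5040/143640 = 2/57.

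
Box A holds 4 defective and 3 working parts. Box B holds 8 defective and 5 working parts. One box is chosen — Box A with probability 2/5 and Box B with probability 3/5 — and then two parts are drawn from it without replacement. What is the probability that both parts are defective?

From Box A: P(both defective) = (4/7)(3/6) = 2/7.
From Box B: P(both defective) = (8/13)(7/12) = 14/39.
Total probability = (2/5)(2/7) + (3/5)(14/39) = 30/91.

30/91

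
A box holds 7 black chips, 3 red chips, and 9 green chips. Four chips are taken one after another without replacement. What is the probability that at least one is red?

P(no red) = 16/19 × 15/18 × 14/17 × 13/16 = 43680/93024 = 455/969.
P(at least one) = 1 − 455/969 = 514/969.

514/969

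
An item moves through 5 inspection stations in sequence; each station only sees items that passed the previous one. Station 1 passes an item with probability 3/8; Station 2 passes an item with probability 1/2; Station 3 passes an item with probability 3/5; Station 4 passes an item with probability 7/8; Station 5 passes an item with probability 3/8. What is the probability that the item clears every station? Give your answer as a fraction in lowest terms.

The events are sequential, so multiply the conditional probabilities:
P = 3/8 × 1/2 × 3/5 × 7/8 × 3/8 = 189/5120.

189/5120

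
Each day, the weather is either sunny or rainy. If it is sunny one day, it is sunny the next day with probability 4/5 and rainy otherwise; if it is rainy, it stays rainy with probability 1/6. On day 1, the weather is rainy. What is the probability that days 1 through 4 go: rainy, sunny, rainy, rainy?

1/36

Day 1 is given. For each transition, use the conditional probability from the current state:
P(sunny | rainy) = 5/6; P(rainy | sunny) = 1/5; P(rainy | rainy) = 1/6.
P = 5/6 × 1/5 × 1/6 = 5/180 = 1/36.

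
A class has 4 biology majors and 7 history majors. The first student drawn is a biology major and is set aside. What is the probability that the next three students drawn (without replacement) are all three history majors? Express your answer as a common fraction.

With the first student removed, 7 history majors remain out of 10.
P = 7/10 × 6/9 × 5/8 = 210/720 = 7/24.

7/24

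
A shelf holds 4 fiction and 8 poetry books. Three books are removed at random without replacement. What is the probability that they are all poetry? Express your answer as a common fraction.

P(all poetry) = 8/12 × 7/11 × 6/10 = 336/1320 = 14/55.

14/55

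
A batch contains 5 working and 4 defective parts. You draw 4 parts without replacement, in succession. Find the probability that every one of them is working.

P(all working) = 5/9 × 4/8 × 3/7 × 2/6 = 120/3024 = 5/126.

5/126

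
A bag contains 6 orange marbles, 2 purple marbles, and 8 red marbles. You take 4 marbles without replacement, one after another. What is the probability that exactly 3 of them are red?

One ordering (red drawn first) has probability 8/16 × 7/15 × 6/14 × 8/13 = 2688/43680 = 4/65.
There are C(4,3) = 4 such orderings, each equally likely, so P = 4 × 4/65 = 16/65.

16/65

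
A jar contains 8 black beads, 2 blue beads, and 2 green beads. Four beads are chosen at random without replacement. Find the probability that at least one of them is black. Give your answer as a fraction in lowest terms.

P(no black) = 4/12 × 3/11 × 2/10 × 1/9 = 24/11880 = 1/495.
P(at least one) = 1 − 1/495 = 494/495.

494/495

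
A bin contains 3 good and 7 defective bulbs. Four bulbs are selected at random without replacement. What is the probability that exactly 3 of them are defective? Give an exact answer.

1/2

One ordering (defective drawn first) has probability 7/10 × 6/9 × 5/8 × 3/7 = 630/5040 = 1/8.
There are C(4,3) = 4 such orderings, each equally likely, so P = 4 × 1/8 = 1/2.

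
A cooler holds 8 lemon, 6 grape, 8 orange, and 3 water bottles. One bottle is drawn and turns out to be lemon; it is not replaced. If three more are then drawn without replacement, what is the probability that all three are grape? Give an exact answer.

5/506

With the first bottle removed, 6 grape remain out of 24.
P = 6/24 × 5/23 × 4/22 = 120/12144 = 5/506.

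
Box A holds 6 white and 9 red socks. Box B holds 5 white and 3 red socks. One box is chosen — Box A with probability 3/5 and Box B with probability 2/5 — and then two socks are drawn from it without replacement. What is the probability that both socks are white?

From Box A: P(both white) = (6/15)(5/14) = 1/7.
From Box B: P(both white) = (5/8)(4/7) = 5/14.
Total probability = (3/5)(1/7) + (2/5)(5/14) = 8/35.

8/35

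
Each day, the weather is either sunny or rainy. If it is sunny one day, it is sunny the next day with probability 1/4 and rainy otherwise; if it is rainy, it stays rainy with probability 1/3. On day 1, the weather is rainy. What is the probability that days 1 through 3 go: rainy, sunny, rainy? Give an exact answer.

1/2

Day 1 is given. For each transition, use the conditional probability from the current state:
P(sunny | rainy) = 2/3; P(rainy | sunny) = 3/4.
P = 2/3 × 3/4 = 6/12 = 1/2.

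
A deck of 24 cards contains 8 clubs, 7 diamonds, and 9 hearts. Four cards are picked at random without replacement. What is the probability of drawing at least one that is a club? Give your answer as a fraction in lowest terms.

629/759

P(no clubs) = 16/24 × 15/23 × 14/22 × 13/21 = 43680/255024 = 130/759.
P(at least one) = 1 − 130/759 = 629/759.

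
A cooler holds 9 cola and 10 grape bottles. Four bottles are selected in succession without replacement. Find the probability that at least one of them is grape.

625/646

P(no grape) = 9/19 × 8/18 × 7/17 × 6/16 = 3024/93024 = 21/646.
P(at least one) = 1 − 21/646 = 625/646.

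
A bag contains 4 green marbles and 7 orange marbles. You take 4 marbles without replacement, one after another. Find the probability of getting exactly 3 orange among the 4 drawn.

14/33

One ordering (orange drawn first) has probability 7/11 × 6/10 × 5/9 × 4/8 = 840/7920 = 7/66.
There are C(4,3) = 4 such orderings, each equally likely, so P = 4 × 7/66 = 14/33.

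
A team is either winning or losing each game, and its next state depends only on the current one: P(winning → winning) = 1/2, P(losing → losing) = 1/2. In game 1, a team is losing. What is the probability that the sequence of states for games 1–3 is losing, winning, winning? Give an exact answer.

1/4

Game 1 is given. For each transition, use the conditional probability from the current state:
P(winning | losing) = 1/2; P(winning | winning) = 1/2.
P = 1/2 × 1/2 = 1/4.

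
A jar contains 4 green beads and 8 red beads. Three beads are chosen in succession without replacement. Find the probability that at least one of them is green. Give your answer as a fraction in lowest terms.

41/55

P(no green) = 8/12 × 7/11 × 6/10 = 336/1320 = 14/55.
P(at least one) = 1 − 14/55 = 41/55.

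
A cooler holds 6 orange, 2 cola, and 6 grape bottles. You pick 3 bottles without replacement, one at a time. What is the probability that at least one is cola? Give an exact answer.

P(no cola) = 12/14 × 11/13 × 10/12 = 1320/2184 = 55/91.
P(at least one) = 1 − 55/91 = 36/91.

36/91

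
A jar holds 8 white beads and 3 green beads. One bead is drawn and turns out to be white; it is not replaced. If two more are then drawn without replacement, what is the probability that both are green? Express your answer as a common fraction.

1/15

With the first bead removed, 3 green remain out of 10.
P = 3/10 × 2/9 = 6/90 = 1/15.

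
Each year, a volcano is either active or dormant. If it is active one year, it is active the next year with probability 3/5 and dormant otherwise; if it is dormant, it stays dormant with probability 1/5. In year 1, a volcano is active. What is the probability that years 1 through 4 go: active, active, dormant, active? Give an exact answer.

Year 1 is given. For each transition, use the conditional probability from the current state:
P(active | active) = 3/5; P(dormant | active) = 2/5; P(active | dormant) = 4/5.
P = 3/5 × 2/5 × 4/5 = 24/125.

24/125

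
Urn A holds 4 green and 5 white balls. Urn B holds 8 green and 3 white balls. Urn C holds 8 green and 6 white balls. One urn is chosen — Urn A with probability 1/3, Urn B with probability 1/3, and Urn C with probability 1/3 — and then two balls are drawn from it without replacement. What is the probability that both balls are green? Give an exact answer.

4219/12870

From Urn A: P(both green) = (4/9)(3/8) = 1/6.
From Urn B: P(both green) = (8/11)(7/10) = 28/55.
From Urn C: P(both green) = (8/14)(7/13) = 4/13.
Total probability = (1/3)(1/6) + (1/3)(28/55) + (1/3)(4/13) = 4219/12870.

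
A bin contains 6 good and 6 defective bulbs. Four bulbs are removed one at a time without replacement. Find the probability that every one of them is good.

1/33

P(every draw is good) = 6/12 × 5/11 × 4/10 × 3/9 = 360/11880 = 1/33.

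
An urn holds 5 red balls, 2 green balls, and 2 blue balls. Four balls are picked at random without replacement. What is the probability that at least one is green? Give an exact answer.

13/18

P(no green) = 7/9 × 6/8 × 5/7 × 4/6 = 840/3024 = 5/18.
P(at least one) = 1 − 5/18 = 13/18.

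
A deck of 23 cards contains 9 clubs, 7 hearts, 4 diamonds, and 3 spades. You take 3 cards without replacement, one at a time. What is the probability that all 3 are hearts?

P(every draw is a heart) = 7/23 × 6/22 × 5/21 = 210/10626 = 5/253.

5/253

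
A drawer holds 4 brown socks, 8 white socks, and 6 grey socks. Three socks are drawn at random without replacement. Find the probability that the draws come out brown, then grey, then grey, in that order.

5/204

Multiply the probability of each draw given the previous ones:
P = 4/18 × 6/17 × 5/16 = 120/4896 = 5/204.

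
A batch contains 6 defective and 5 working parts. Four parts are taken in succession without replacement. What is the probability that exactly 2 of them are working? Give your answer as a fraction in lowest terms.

One ordering (working drawn first) has probability 5/11 × 4/10 × 6/9 × 5/8 = 600/7920 = 5/66.
There are C(4,2) = 6 such orderings, each equally likely, so P = 6 × 5/66 = 5/11.

5/11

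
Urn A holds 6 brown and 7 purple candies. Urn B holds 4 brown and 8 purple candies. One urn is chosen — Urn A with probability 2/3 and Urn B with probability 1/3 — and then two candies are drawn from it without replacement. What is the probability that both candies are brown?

68/429

From Urn A: P(both brown) = (6/13)(5/12) = 5/26.
From Urn B: P(both brown) = (4/12)(3/11) = 1/11.
Total probability = (2/3)(5/26) + (1/3)(1/11) = 68/429.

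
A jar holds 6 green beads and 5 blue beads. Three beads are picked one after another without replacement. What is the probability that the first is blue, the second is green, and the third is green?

5/33

Each draw changes the counts, so multiply the conditional probabilities along the sequence:
P = 5/11 × 6/10 × 5/9 = 150/990 = 5/33.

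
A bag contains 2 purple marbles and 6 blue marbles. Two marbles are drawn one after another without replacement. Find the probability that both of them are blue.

P(every draw is blue) = 6/8 × 5/7 = 30/56 = 15/28.

15/28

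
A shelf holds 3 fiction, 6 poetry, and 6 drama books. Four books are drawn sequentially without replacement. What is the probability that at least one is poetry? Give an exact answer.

59/65

P(no poetry) = 9/15 × 8/14 × 7/13 × 6/12 = 3024/32760 = 6/65.
P(at least one) = 1 − 6/65 = 59/65.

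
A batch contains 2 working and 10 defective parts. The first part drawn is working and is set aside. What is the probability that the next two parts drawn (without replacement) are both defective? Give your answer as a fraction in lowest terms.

9/11

With the first part removed, 10 defective remain out of 11.
P = 10/11 × 9/10 = 90/110 = 9/11.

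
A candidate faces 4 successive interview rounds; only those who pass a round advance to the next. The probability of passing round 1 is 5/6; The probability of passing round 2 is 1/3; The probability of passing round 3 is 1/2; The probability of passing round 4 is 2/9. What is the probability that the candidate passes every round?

Multiplying along the chain,
P = 5/6 × 1/3 × 1/2 × 2/9 = 10/324 = 5/162.

5/162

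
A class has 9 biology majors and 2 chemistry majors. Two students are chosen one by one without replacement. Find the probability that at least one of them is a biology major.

P(no biology majors) = 2/11 × 1/10 = 2/110 = 1/55.
P(at least one) = 1 − 1/55 = 54/55.

54/55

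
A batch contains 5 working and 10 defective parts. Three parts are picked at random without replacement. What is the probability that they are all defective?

24/91

P = 10/15 × 9/14 × 8/13 = 720/2730 = 24/91.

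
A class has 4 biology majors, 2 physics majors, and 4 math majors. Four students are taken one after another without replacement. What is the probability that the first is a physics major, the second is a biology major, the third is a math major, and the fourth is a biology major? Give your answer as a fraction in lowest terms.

Each draw changes the counts, so multiply the conditional probabilities along the sequence:
P = 2/10 × 4/9 × 4/8 × 3/7 = 96/5040 = 2/105.

2/105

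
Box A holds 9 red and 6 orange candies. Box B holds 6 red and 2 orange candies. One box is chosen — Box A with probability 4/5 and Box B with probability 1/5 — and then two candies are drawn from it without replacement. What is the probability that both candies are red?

267/700

From Box A: P(both red) = (9/15)(8/14) = 12/35.
From Box B: P(both red) = (6/8)(5/7) = 15/28.
Total probability = (4/5)(12/35) + (1/5)(15/28) = 267/700.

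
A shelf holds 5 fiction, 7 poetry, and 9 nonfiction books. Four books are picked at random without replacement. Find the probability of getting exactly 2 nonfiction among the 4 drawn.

One ordering (nonfiction drawn first) has probability 9/21 × 8/20 × 12/19 × 11/18 = 9504/143640 = 44/665.
There are C(4,2) = 6 such orderings, each equally likely, so P = 6 × 44/665 = 264/665.

264/665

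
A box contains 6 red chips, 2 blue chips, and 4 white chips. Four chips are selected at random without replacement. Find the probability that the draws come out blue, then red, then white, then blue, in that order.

Each draw changes the counts, so multiply the conditional probabilities along the sequence:
P = 2/12 × 6/11 × 4/10 × 1/9 = 48/11880 = 2/495.

2/495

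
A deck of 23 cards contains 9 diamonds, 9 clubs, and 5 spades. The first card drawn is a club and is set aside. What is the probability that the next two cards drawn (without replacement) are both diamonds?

12/77

After the first draw, 9 of the remaining 22 cards are diamonds.
P = 9/22 × 8/21 = 72/462 = 12/77.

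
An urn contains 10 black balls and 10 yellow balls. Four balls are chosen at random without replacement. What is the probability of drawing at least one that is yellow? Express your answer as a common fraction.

309/323

P(no yellow) = 10/20 × 9/19 × 8/18 × 7/17 = 5040/116280 = 14/323.
P(at least one) = 1 − 14/323 = 309/323.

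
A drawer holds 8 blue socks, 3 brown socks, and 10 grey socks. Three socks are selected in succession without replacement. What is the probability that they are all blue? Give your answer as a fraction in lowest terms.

4/95

P(every draw is blue) = 8/21 × 7/20 × 6/19 = 336/7980 = 4/95.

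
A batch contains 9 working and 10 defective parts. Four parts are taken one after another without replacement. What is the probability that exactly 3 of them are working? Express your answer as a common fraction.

70/323

One ordering (working drawn first) has probability 9/19 × 8/18 × 7/17 × 10/16 = 5040/93024 = 35/646.
There are C(4,3) = 4 such orderings, each equally likely, so P = 4 × 35/646 = 70/323.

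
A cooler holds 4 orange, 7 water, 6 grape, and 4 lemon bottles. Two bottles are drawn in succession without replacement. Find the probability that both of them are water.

P(all water) = 7/21 × 6/20 = 42/420 = 1/10.

1/10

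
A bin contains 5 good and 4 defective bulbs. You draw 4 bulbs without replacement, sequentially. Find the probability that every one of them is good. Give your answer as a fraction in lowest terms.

5/126

P = 5/9 × 4/8 × 3/7 × 2/6 = 120/3024 = 5/126.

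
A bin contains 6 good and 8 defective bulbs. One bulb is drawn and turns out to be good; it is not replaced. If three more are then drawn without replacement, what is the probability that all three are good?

5/143

With the first bulb removed, 5 good remain out of 13.
P = 5/13 × 4/12 × 3/11 = 60/1716 = 5/143.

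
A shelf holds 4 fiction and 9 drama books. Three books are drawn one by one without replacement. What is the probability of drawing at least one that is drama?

P(no drama) = 4/13 × 3/12 × 2/11 = 24/1716 = 2/143.
P(at least one) = 1 − 2/143 = 141/143.

141/143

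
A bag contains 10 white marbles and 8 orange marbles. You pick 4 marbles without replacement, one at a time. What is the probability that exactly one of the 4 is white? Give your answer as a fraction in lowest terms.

One ordering (white drawn first) has probability 10/18 × 8/17 × 7/16 × 6/15 = 3360/73440 = 7/153.
There are C(4,1) = 4 such orderings, each equally likely, so P = 4 × 7/153 = 28/153.

28/153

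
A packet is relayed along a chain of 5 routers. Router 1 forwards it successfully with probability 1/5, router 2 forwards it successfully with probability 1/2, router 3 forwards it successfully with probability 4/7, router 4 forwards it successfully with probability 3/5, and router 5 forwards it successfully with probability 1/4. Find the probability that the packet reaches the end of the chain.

Each stage is reached only if all earlier stages succeed, so
P = 1/5 × 1/2 × 4/7 × 3/5 × 1/4 = 12/1400 = 3/350.

3/350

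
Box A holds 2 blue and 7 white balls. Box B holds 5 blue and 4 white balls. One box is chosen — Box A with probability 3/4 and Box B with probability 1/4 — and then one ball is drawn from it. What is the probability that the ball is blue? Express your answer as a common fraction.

From Box A: P(blue) = 2/9.
From Box B: P(blue) = 5/9.
Total probability = (3/4)(2/9) + (1/4)(5/9) = 11/36.

11/36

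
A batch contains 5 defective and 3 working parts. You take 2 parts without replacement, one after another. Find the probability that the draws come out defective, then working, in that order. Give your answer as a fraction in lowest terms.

Chain rule:
P = 5/8 × 3/7 = 15/56.

15/56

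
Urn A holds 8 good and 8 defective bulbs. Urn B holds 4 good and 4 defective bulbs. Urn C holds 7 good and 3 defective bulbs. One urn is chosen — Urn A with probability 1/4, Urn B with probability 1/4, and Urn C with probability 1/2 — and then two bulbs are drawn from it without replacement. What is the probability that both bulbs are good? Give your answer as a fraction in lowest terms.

29/84

From Urn A: P(both good) = (8/16)(7/15) = 7/30.
From Urn B: P(both good) = (4/8)(3/7) = 3/14.
From Urn C: P(both good) = (7/10)(6/9) = 7/15.
Total probability = (1/4)(7/30) + (1/4)(3/14) + (1/2)(7/15) = 29/84.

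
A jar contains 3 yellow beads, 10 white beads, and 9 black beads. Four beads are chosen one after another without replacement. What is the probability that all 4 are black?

P(every draw is black) = 9/22 × 8/21 × 7/20 × 6/19 = 3024/175560 = 18/1045.

18/1045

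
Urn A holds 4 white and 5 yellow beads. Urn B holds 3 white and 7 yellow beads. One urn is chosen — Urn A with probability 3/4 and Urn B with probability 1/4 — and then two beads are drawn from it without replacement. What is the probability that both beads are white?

From Urn A: P(both white) = (4/9)(3/8) = 1/6.
From Urn B: P(both white) = (3/10)(2/9) = 1/15.
Total probability = (3/4)(1/6) + (1/4)(1/15) = 17/120.

17/120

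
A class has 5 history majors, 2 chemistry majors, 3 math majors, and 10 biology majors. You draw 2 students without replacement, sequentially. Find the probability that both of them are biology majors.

P(all biology majors) = 10/20 × 9/19 = 90/380 = 9/38.

9/38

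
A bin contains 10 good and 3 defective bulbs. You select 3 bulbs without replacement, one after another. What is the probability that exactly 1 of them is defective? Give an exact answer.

One ordering (defective drawn first) has probability 3/13 × 10/12 × 9/11 = 270/1716 = 45/286.
There are C(3,1) = 3 such orderings, each equally likely, so P = 3 × 45/286 = 135/286.

135/286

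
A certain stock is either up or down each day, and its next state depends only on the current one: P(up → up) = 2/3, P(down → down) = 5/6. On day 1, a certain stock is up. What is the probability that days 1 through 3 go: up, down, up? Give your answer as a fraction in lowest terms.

Day 1 is given. For each transition, use the conditional probability from the current state:
P(down | up) = 1/3; P(up | down) = 1/6.
P = 1/3 × 1/6 = 1/18.

1/18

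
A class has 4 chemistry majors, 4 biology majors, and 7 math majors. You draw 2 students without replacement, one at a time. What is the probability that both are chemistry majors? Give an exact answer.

P = 4/15 × 3/14 = 12/210 = 2/35.

2/35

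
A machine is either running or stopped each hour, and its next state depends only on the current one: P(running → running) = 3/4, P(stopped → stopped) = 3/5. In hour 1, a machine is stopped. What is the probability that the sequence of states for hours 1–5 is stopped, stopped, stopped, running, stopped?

Hour 1 is given. For each transition, use the conditional probability from the current state:
P(stopped | stopped) = 3/5; P(stopped | stopped) = 3/5; P(running | stopped) = 2/5; P(stopped | running) = 1/4.
P = 3/5 × 3/5 × 2/5 × 1/4 = 18/500 = 9/250.

9/250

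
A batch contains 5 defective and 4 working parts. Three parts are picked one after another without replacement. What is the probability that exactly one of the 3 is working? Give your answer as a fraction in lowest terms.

One ordering (working drawn first) has probability 4/9 × 5/8 × 4/7 = 80/504 = 10/63.
There are C(3,1) = 3 such orderings, each equally likely, so P = 3 × 10/63 = 10/21.

10/21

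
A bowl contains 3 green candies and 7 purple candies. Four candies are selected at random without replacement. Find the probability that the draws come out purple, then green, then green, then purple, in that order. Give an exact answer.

1/20

Each draw changes the counts, so multiply the conditional probabilities along the sequence:
P = 7/10 × 3/9 × 2/8 × 6/7 = 252/5040 = 1/20.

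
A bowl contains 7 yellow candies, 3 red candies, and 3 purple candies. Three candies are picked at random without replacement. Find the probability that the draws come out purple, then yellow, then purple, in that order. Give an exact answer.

7/286

Each draw changes the counts, so multiply the conditional probabilities along the sequence:
P = 3/13 × 7/12 × 2/11 = 42/1716 = 7/286.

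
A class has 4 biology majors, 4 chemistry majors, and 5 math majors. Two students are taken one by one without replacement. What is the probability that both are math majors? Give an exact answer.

5/39

P(all math majors) = 5/13 × 4/12 = 20/156 = 5/39.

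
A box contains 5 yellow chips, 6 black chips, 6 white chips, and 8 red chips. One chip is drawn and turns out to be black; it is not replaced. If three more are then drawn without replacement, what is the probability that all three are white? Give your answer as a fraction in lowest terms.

5/506

With the first chip removed, 6 white remain out of 24.
P = 6/24 × 5/23 × 4/22 = 120/12144 = 5/506.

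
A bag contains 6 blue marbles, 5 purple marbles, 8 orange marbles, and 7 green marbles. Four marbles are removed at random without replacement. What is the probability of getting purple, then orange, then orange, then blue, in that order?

7/1495

Multiply the probability of each draw given the previous ones:
P = 5/26 × 8/25 × 7/24 × 6/23 = 1680/358800 = 7/1495.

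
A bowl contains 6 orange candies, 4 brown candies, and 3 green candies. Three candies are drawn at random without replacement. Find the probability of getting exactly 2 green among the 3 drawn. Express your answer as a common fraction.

One ordering (green drawn first) has probability 3/13 × 2/12 × 10/11 = 60/1716 = 5/143.
There are C(3,2) = 3 such orderings, each equally likely, so P = 3 × 5/143 = 15/143.

15/143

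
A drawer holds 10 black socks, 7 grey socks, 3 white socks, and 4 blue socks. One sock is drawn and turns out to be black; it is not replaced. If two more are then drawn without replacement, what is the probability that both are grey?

21/253

With the first sock removed, 7 grey remain out of 23.
P = 7/23 × 6/22 = 42/506 = 21/253.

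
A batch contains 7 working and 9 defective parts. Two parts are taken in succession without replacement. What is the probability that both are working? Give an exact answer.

7/40

P(all working) = 7/16 × 6/15 = 42/240 = 7/40.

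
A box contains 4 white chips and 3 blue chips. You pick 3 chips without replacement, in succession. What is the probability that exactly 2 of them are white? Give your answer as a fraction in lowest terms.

18/35

One ordering (white drawn first) has probability 4/7 × 3/6 × 3/5 = 36/210 = 6/35.
There are C(3,2) = 3 such orderings, each equally likely, so P = 3 × 6/35 = 18/35.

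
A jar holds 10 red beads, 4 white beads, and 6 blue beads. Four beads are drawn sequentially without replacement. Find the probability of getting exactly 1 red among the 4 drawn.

80/323

One ordering (red drawn first) has probability 10/20 × 10/19 × 9/18 × 8/17 = 7200/116280 = 20/323.
There are C(4,1) = 4 such orderings, each equally likely, so P = 4 × 20/323 = 80/323.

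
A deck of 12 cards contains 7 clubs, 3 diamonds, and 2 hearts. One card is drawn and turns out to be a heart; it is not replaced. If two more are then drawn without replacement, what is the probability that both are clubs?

21/55

With the first card removed, 7 clubs remain out of 11.
P = 7/11 × 6/10 = 42/110 = 21/55.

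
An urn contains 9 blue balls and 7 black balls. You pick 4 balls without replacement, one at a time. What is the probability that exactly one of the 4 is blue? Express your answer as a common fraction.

9/52

One ordering (blue drawn first) has probability 9/16 × 7/15 × 6/14 × 5/13 = 1890/43680 = 9/208.
There are C(4,1) = 4 such orderings, each equally likely, so P = 4 × 9/208 = 9/52.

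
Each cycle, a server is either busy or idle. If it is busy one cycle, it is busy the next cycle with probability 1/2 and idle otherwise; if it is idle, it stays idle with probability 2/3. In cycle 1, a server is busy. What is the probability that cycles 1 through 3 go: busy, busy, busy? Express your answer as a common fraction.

1/4

Cycle 1 is given. For each transition, use the conditional probability from the current state:
P(busy | busy) = 1/2; P(busy | busy) = 1/2.
P = 1/2 × 1/2 = 1/4.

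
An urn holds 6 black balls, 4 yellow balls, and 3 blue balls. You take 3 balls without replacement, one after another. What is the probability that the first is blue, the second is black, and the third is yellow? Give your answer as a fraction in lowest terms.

Each draw changes the counts, so multiply the conditional probabilities along the sequence:
P = 3/13 × 6/12 × 4/11 = 72/1716 = 6/143.

6/143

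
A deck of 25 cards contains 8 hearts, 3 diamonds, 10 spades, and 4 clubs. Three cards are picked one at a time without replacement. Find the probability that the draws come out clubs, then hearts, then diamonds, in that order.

4/575

Each draw changes the counts, so multiply the conditional probabilities along the sequence:
P = 4/25 × 8/24 × 3/23 = 96/13800 = 4/575.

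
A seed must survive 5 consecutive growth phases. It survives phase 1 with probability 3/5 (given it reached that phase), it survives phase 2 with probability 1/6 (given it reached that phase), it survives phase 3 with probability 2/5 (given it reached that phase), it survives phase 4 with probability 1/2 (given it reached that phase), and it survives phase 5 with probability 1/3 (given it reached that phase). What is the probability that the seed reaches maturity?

1/150

Multiplying along the chain,
P = 3/5 × 1/6 × 2/5 × 1/2 × 1/3 = 6/900 = 1/150.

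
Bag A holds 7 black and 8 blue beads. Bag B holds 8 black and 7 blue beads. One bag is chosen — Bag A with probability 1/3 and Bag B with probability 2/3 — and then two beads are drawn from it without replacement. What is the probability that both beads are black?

11/45

From Bag A: P(both black) = (7/15)(6/14) = 1/5.
From Bag B: P(both black) = (8/15)(7/14) = 4/15.
Total probability = (1/3)(1/5) + (2/3)(4/15) = 11/45.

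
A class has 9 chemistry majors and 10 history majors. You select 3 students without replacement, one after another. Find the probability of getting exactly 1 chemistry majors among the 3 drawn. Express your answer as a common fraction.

135/323

One ordering (a chemistry major drawn first) has probability 9/19 × 10/18 × 9/17 = 810/5814 = 45/323.
There are C(3,1) = 3 such orderings, each equally likely, so P = 3 × 45/323 = 135/323.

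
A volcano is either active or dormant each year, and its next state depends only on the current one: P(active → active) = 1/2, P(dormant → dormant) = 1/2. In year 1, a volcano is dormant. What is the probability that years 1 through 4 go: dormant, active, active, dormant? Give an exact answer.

Year 1 is given. For each transition, use the conditional probability from the current state:
P(active | dormant) = 1/2; P(active | active) = 1/2; P(dormant | active) = 1/2.
P = 1/2 × 1/2 × 1/2 = 1/8.

1/8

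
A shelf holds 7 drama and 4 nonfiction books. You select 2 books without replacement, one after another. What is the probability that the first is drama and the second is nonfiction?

Multiply the probability of each draw given the previous ones:
P = 7/11 × 4/10 = 28/110 = 14/55.

14/55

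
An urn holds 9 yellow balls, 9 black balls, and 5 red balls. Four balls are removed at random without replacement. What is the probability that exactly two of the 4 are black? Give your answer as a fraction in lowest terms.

468/1265

One ordering (black drawn first) has probability 9/23 × 8/22 × 14/21 × 13/20 = 13104/212520 = 78/1265.
There are C(4,2) = 6 such orderings, each equally likely, so P = 6 × 78/1265 = 468/1265.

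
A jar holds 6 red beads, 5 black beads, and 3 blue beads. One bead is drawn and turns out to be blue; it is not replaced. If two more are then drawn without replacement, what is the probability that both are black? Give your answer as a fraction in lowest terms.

With the first bead removed, 5 black remain out of 13.
P = 5/13 × 4/12 = 20/156 = 5/39.

5/39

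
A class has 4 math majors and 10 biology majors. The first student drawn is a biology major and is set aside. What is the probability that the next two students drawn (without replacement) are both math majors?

After the first draw, 4 of the remaining 13 students are math majors.
P = 4/13 × 3/12 = 12/156 = 1/13.

1/13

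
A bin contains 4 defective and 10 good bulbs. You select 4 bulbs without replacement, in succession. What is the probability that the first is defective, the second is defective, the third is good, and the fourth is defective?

10/1001

Each draw changes the counts, so multiply the conditional probabilities along the sequence:
P = 4/14 × 3/13 × 10/12 × 2/11 = 240/24024 = 10/1001.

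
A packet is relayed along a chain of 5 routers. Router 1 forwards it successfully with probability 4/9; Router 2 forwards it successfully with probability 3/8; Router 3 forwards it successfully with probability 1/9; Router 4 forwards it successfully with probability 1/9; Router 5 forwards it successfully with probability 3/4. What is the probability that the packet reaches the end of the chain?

1/648

Each stage is reached only if all earlier stages succeed, so
P = 4/9 × 3/8 × 1/9 × 1/9 × 3/4 = 36/23328 = 1/648.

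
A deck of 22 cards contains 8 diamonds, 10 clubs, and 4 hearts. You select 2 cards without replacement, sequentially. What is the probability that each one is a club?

15/77

P = 10/22 × 9/21 = 90/462 = 15/77.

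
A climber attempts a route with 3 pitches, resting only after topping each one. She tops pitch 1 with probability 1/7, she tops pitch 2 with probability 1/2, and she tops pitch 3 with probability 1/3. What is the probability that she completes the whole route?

Multiplying along the chain,
P = 1/7 × 1/2 × 1/3 = 1/42.

1/42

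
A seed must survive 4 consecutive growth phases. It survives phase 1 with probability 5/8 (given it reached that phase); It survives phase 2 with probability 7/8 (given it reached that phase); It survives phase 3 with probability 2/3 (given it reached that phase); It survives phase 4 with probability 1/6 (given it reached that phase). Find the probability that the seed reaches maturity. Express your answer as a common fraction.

Each stage is reached only if all earlier stages succeed, so
P = 5/8 × 7/8 × 2/3 × 1/6 = 70/1152 = 35/576.

35/576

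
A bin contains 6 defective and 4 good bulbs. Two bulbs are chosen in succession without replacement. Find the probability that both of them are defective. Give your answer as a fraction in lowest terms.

P = 6/10 × 5/9 = 30/90 = 1/3.

1/3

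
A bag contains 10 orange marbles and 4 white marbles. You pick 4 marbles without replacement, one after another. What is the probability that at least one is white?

113/143

P(no white) = 10/14 × 9/13 × 8/12 × 7/11 = 5040/24024 = 30/143.
P(at least one) = 1 − 30/143 = 113/143.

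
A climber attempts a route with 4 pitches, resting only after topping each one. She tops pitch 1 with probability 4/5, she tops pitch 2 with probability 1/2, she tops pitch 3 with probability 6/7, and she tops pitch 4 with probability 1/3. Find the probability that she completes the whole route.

4/35

Each stage is reached only if all earlier stages succeed, so
P = 4/5 × 1/2 × 6/7 × 1/3 = 24/210 = 4/35.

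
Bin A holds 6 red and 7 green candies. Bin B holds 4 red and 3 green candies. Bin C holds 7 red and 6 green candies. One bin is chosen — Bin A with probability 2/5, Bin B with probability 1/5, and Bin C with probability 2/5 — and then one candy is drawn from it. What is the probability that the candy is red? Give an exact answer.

18/35

From Bin A: P(red) = 6/13.
From Bin B: P(red) = 4/7.
From Bin C: P(red) = 7/13.
Total probability = (2/5)(6/13) + (1/5)(4/7) + (2/5)(7/13) = 18/35.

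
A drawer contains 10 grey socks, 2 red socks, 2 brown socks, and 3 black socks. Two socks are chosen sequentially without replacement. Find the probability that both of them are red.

1/136

P(all red) = 2/17 × 1/16 = 2/272 = 1/136.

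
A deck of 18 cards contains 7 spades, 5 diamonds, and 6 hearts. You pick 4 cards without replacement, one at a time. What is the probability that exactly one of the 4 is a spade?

One ordering (a spade drawn first) has probability 7/18 × 11/17 × 10/16 × 9/15 = 6930/73440 = 77/816.
There are C(4,1) = 4 such orderings, each equally likely, so P = 4 × 77/816 = 77/204.

77/204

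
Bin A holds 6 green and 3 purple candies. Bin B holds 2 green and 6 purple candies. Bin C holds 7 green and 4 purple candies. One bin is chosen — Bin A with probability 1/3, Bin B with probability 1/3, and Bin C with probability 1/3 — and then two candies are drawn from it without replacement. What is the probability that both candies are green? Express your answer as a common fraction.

1927/6930

From Bin A: P(both green) = (6/9)(5/8) = 5/12.
From Bin B: P(both green) = (2/8)(1/7) = 1/28.
From Bin C: P(both green) = (7/11)(6/10) = 21/55.
Total probability = (1/3)(5/12) + (1/3)(1/28) + (1/3)(21/55) = 1927/6930.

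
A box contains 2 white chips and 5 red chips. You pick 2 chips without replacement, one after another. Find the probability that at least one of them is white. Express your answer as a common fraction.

P(no white) = 5/7 × 4/6 = 20/42 = 10/21.
P(at least one) = 1 − 10/21 = 11/21.

11/21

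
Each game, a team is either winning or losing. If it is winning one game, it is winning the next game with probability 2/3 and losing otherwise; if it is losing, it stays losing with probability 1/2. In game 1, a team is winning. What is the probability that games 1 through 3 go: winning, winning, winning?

Game 1 is given. For each transition, use the conditional probability from the current state:
P(winning | winning) = 2/3; P(winning | winning) = 2/3.
P = 2/3 × 2/3 = 4/9.

4/9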